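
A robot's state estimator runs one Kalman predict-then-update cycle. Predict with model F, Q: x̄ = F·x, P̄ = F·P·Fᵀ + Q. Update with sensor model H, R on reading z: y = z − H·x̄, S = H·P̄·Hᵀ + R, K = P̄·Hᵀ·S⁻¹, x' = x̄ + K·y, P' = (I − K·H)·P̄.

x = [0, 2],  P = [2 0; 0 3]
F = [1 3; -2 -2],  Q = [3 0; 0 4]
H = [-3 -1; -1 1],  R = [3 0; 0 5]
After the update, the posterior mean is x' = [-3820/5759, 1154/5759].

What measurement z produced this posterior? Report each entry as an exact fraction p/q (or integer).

z = [2, 1]

x̄ = F·x = [6, -4]
P̄ = F·P·Fᵀ + Q = [32 -22; -22 24]
S = H·P̄·Hᵀ + R = [183 116; 116 105]
K = P̄·Hᵀ·S⁻¹ = [-1506/5759 -1298/5759; -926/5759 3546/5759]
x' − x̄ = [-38374/5759, 24190/5759] = K·y
y = (KᵀK)⁻¹·Kᵀ·(x' − x̄) = [16, 11]
z = y + H·x̄ = [16, 11] + [-14, -10] = [2, 1]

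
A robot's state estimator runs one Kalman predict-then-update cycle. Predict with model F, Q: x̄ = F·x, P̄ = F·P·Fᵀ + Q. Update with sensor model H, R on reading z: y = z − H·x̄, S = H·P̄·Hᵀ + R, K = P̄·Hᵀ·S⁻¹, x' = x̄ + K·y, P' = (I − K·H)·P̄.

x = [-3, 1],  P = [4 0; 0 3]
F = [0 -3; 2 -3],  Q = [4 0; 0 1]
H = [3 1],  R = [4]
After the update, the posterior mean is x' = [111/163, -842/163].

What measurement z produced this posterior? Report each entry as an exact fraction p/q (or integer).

x̄ = F·x = [-3, -9]
P̄ = F·P·Fᵀ + Q = [31 27; 27 44]
S = H·P̄·Hᵀ + R = [489]
K = P̄·Hᵀ·S⁻¹ = [40/163; 125/489]
x' − x̄ = [600/163, 625/163] = K·y
y = (KᵀK)⁻¹·Kᵀ·(x' − x̄) = [15]
z = y + H·x̄ = [15] + [-18] = [-3]

z = [-3]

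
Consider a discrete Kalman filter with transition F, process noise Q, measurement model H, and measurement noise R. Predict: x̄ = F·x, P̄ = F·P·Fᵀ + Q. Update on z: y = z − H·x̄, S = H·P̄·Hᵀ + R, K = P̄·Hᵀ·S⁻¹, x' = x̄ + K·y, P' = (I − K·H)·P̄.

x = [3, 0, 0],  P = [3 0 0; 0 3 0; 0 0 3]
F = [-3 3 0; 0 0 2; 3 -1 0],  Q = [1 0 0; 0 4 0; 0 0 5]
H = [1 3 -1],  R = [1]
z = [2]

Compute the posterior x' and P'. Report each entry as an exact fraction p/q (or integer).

x̄ = F·x = [-9, 0, 9]
P̄ = F·P·Fᵀ + Q = [55 0 -36; 0 16 0; -36 0 35]
y = z − H·x̄ = [20]
S = H·P̄·Hᵀ + R = [307]
K = P̄·Hᵀ·S⁻¹ = [91/307; 48/307; -71/307]
x' = x̄ + K·y = [-943/307, 960/307, 1343/307]
P' = (I − K·H)·P̄ = [8604/307 -4368/307 -4591/307; -4368/307 2608/307 3408/307; -4591/307 3408/307 5704/307]

x' = [-943/307, 960/307, 1343/307]
P' = [8604/307 -4368/307 -4591/307; -4368/307 2608/307 3408/307; -4591/307 3408/307 5704/307]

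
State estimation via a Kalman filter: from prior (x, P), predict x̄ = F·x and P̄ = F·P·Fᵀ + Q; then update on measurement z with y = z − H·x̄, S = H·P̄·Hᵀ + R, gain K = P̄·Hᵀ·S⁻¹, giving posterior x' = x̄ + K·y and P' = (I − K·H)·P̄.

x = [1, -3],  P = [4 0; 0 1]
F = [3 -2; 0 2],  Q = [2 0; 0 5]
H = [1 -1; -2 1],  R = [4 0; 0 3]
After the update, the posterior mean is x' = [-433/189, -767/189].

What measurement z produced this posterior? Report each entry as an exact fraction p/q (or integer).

x̄ = F·x = [9, -6]
P̄ = F·P·Fᵀ + Q = [42 -4; -4 9]
S = H·P̄·Hᵀ + R = [63 -105; -105 196]
K = P̄·Hᵀ·S⁻¹ = [-32/189 -34/63; -109/189 -2/9]
x' − x̄ = [-2134/189, 367/189] = K·y
y = (KᵀK)⁻¹·Kᵀ·(x' − x̄) = [-13, 25]
z = y + H·x̄ = [-13, 25] + [15, -24] = [2, 1]

z = [2, 1]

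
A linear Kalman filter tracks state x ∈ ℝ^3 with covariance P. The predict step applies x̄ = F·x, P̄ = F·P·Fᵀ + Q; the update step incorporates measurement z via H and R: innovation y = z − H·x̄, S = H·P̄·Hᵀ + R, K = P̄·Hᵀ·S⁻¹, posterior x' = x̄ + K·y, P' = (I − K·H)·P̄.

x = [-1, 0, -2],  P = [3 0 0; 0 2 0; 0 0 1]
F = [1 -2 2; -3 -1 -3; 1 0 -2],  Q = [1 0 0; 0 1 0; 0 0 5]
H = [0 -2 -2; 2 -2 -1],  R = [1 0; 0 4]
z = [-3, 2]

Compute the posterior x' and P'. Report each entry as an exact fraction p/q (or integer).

x̄ = F·x = [-5, 9, 3]
P̄ = F·P·Fᵀ + Q = [16 -11 -1; -11 39 -3; -1 -3 12]
y = z − H·x̄ = [21, 33]
S = H·P̄·Hᵀ + R = [181 210; 210 316]
K = P̄·Hᵀ·S⁻¹ = [-1983/6548 4915/13096; -1191/6548 -2437/13096; -501/1637 583/3274]
x' = x̄ + K·y = [13429/13096, -12579/13096, 8019/3274]
P' = (I − K·H)·P̄ = [34395/13096 47147/13096 -11291/3274; 47147/13096 102851/13096 -25415/3274; -11291/3274 -25415/3274 12958/1637]

x' = [13429/13096, -12579/13096, 8019/3274]
P' = [34395/13096 47147/13096 -11291/3274; 47147/13096 102851/13096 -25415/3274; -11291/3274 -25415/3274 12958/1637]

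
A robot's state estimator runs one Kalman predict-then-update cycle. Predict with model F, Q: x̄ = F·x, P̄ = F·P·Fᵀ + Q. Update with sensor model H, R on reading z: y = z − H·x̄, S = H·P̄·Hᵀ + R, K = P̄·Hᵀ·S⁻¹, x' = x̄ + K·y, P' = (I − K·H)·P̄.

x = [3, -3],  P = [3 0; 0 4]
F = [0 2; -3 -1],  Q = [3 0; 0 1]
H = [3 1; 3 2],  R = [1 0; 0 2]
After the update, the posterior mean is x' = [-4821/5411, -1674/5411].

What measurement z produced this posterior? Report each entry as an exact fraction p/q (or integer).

z = [-3, -3]

x̄ = F·x = [-6, -6]
P̄ = F·P·Fᵀ + Q = [19 -8; -8 32]
S = H·P̄·Hᵀ + R = [156 163; 163 205]
K = P̄·Hᵀ·S⁻¹ = [3362/5411 -1591/5411; -4880/5411 4936/5411]
x' − x̄ = [27645/5411, 30792/5411] = K·y
y = (KᵀK)⁻¹·Kᵀ·(x' − x̄) = [21, 27]
z = y + H·x̄ = [21, 27] + [-24, -30] = [-3, -3]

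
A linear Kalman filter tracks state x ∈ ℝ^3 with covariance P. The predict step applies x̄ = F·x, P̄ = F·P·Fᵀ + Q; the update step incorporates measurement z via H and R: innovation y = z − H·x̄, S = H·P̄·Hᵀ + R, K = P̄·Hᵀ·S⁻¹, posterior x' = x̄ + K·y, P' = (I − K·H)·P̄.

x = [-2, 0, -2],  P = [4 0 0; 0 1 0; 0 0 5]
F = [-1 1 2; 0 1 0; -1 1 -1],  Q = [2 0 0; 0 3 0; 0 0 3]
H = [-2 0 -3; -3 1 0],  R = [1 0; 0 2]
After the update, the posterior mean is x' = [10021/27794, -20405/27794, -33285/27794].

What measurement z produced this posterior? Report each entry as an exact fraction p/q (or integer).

x̄ = F·x = [-2, 0, 4]
P̄ = F·P·Fᵀ + Q = [27 1 -5; 1 4 1; -5 1 13]
S = H·P̄·Hᵀ + R = [166 112; 112 243]
K = P̄·Hᵀ·S⁻¹ = [-517/27794 -4456/13897; -1327/27794 363/13897; -8839/27794 2952/13897]
x' − x̄ = [65609/27794, -20405/27794, -144461/27794] = K·y
y = (KᵀK)⁻¹·Kᵀ·(x' − x̄) = [11, -8]
z = y + H·x̄ = [11, -8] + [-8, 6] = [3, -2]

z = [3, -2]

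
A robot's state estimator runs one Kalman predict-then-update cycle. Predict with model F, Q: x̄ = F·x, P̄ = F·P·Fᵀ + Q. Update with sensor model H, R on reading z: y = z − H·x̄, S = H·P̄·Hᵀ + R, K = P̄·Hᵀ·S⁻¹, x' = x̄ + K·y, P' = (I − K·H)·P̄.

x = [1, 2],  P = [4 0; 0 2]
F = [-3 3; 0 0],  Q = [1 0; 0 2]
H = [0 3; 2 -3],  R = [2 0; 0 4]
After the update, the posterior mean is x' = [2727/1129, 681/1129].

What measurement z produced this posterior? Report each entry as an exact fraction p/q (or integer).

z = [2, 3]

x̄ = F·x = [3, 0]
P̄ = F·P·Fᵀ + Q = [55 0; 0 2]
S = H·P̄·Hᵀ + R = [20 -18; -18 242]
K = P̄·Hᵀ·S⁻¹ = [495/1129 550/1129; 336/1129 -3/1129]
x' − x̄ = [-660/1129, 681/1129] = K·y
y = (KᵀK)⁻¹·Kᵀ·(x' − x̄) = [2, -3]
z = y + H·x̄ = [2, -3] + [0, 6] = [2, 3]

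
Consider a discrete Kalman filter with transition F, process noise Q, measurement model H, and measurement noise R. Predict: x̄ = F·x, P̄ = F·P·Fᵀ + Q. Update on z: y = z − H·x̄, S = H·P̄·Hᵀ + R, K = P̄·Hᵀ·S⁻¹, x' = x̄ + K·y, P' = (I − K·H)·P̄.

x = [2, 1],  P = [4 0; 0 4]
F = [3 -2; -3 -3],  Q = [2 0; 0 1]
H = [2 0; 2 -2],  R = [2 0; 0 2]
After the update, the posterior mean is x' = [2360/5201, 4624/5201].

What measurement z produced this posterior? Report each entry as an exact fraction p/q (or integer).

x̄ = F·x = [4, -9]
P̄ = F·P·Fᵀ + Q = [54 -12; -12 73]
S = H·P̄·Hᵀ + R = [218 264; 264 606]
K = P̄·Hᵀ·S⁻¹ = [2550/5201 22/5201; 2528/5201 -7681/15603]
x' − x̄ = [-18444/5201, 51433/5201] = K·y
y = (KᵀK)⁻¹·Kᵀ·(x' − x̄) = [-7, -27]
z = y + H·x̄ = [-7, -27] + [8, 26] = [1, -1]

z = [1, -1]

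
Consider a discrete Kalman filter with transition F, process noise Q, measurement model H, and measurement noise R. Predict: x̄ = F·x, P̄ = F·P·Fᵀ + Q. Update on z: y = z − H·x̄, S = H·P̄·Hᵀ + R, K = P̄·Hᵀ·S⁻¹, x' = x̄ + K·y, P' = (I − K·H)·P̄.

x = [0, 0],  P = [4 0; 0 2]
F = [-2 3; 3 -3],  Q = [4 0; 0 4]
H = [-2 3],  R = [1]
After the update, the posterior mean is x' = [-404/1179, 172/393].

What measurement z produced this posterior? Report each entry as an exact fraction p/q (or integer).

z = [2]

x̄ = F·x = [0, 0]
P̄ = F·P·Fᵀ + Q = [38 -42; -42 58]
S = H·P̄·Hᵀ + R = [1179]
K = P̄·Hᵀ·S⁻¹ = [-202/1179; 86/393]
x' − x̄ = [-404/1179, 172/393] = K·y
y = (KᵀK)⁻¹·Kᵀ·(x' − x̄) = [2]
z = y + H·x̄ = [2] + [0] = [2]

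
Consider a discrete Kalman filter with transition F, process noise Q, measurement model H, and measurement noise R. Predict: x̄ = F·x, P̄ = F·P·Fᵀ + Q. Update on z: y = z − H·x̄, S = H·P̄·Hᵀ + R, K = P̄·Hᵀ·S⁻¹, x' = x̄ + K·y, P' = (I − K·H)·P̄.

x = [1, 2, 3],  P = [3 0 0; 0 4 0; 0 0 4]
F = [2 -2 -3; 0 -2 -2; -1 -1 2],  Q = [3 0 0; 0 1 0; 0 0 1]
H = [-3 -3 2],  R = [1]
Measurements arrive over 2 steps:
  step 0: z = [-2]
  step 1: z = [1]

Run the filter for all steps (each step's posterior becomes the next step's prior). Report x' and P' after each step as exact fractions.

step 0: x̄ = F·x = [-11, -10, 3]
step 0: P̄ = F·P·Fᵀ + Q = [67 40 -22; 40 33 -8; -22 -8 24]
step 0: y = z − H·x̄ = [-71]
step 0: S = H·P̄·Hᵀ + R = [2077]
step 0: K = P̄·Hᵀ·S⁻¹ = [-365/2077; -235/2077; 138/2077]
step 0: x' = x̄ + K·y = [3068/2077, -4085/2077, -3567/2077]
step 0: P' = (I − K·H)·P̄ = [5934/2077 -2695/2077 4676/2077; -2695/2077 13316/2077 15814/2077; 4676/2077 15814/2077 30804/2077]
step 1: x̄ = F·x = [25007/2077, 15304/2077, -6117/2077]
step 1: P̄ = F·P·Fᵀ + Q = [515683/2077 388304/2077 -153142/2077; 388304/2077 305069/2077 -124250/2077; -153142/2077 -124250/2077 57193/2077]
step 1: y = z − H·x̄ = [135244/2077]
step 1: S = H·P̄·Hᵀ + R = [17935793/2077]
step 1: K = P̄·Hᵀ·S⁻¹ = [-3018245/17935793; -2328619/17935793; 946562/17935793]
step 1: x' = x̄ + K·y = [19413023/17935793, -19471532/17935793, 8812511/17935793]
step 1: P' = (I − K·H)·P̄ = [67106722/17935793 -30718579/17935793 53073092/17935793; -30718579/17935793 23682228/17935793 -11718836/17935793; 53073092/17935793 -11718836/17935793 62504665/17935793]

step 0: x' = [3068/2077, -4085/2077, -3567/2077], P' = [5934/2077 -2695/2077 4676/2077; -2695/2077 13316/2077 15814/2077; 4676/2077 15814/2077 30804/2077]
step 1: x' = [19413023/17935793, -19471532/17935793, 8812511/17935793], P' = [67106722/17935793 -30718579/17935793 53073092/17935793; -30718579/17935793 23682228/17935793 -11718836/17935793; 53073092/17935793 -11718836/17935793 62504665/17935793]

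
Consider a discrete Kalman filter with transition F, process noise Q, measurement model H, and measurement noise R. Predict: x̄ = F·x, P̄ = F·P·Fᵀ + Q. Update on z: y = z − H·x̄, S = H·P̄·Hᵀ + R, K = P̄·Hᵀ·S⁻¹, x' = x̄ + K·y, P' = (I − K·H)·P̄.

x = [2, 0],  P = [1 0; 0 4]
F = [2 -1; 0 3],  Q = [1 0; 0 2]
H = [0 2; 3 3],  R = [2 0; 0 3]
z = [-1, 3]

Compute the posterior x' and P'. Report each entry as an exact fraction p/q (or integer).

x' = [2405/1334, -433/667]
P' = [999/1334 -303/667; -303/667 316/667]

x̄ = F·x = [4, 0]
P̄ = F·P·Fᵀ + Q = [9 -12; -12 38]
y = z − H·x̄ = [-1, -9]
S = H·P̄·Hᵀ + R = [154 156; 156 210]
K = P̄·Hᵀ·S⁻¹ = [-303/667 393/1334; 316/667 13/667]
x' = x̄ + K·y = [2405/1334, -433/667]
P' = (I − K·H)·P̄ = [999/1334 -303/667; -303/667 316/667]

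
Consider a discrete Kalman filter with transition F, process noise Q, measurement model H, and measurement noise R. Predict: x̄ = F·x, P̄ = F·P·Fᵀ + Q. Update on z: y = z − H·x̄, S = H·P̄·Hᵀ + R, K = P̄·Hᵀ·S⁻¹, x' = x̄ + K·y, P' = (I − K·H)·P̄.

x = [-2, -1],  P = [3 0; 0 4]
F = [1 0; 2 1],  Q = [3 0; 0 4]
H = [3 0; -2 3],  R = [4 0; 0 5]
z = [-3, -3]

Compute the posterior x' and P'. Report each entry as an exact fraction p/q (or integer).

x' = [-3989/3811, -6812/3811]
P' = [1572/3811 1068/3811; 1068/3811 2762/3811]

x̄ = F·x = [-2, -5]
P̄ = F·P·Fᵀ + Q = [6 6; 6 20]
y = z − H·x̄ = [3, 8]
S = H·P̄·Hᵀ + R = [58 18; 18 137]
K = P̄·Hᵀ·S⁻¹ = [1179/3811 12/3811; 801/3811 1230/3811]
x' = x̄ + K·y = [-3989/3811, -6812/3811]
P' = (I − K·H)·P̄ = [1572/3811 1068/3811; 1068/3811 2762/3811]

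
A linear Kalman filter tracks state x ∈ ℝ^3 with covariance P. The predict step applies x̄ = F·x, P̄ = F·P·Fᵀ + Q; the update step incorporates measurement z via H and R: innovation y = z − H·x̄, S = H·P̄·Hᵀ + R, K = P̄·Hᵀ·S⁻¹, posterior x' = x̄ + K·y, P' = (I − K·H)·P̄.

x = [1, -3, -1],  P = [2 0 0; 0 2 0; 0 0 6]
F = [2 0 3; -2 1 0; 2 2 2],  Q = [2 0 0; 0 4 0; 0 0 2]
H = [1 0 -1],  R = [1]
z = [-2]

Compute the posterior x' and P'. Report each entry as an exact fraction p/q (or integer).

x' = [-159/19, -67/19, -128/19]
P' = [816/19 -72/19 796/19; -72/19 250/19 -68/19; 796/19 -68/19 794/19]

x̄ = F·x = [-1, -5, -6]
P̄ = F·P·Fᵀ + Q = [64 -8 44; -8 14 -4; 44 -4 42]
y = z − H·x̄ = [-7]
S = H·P̄·Hᵀ + R = [19]
K = P̄·Hᵀ·S⁻¹ = [20/19; -4/19; 2/19]
x' = x̄ + K·y = [-159/19, -67/19, -128/19]
P' = (I − K·H)·P̄ = [816/19 -72/19 796/19; -72/19 250/19 -68/19; 796/19 -68/19 794/19]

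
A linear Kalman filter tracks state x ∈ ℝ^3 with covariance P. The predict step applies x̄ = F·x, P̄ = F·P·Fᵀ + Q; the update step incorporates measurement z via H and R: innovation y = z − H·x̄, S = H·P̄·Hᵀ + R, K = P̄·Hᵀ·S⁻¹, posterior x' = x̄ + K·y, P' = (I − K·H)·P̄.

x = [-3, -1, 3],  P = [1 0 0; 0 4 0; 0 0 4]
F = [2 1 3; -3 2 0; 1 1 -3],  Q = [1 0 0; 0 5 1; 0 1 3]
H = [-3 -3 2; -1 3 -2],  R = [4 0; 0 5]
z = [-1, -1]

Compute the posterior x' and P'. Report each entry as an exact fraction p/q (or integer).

x' = [57754/206627, -1051115/206627, -1589591/206627]
P' = [113166/206627 -76718/206627 -47130/206627; -76718/206627 2065482/206627 2990482/206627; -47130/206627 2990482/206627 4478788/206627]

x̄ = F·x = [2, 7, -13]
P̄ = F·P·Fᵀ + Q = [45 2 -30; 2 30 6; -30 6 44]
y = z − H·x̄ = [52, -46]
S = H·P̄·Hᵀ + R = [1179 -371; -371 292]
K = P̄·Hᵀ·S⁻¹ = [-50901/206627 -49812/206627; 3668/206627 58440/206627; 31880/206627 12200/206627]
x' = x̄ + K·y = [57754/206627, -1051115/206627, -1589591/206627]
P' = (I − K·H)·P̄ = [113166/206627 -76718/206627 -47130/206627; -76718/206627 2065482/206627 2990482/206627; -47130/206627 2990482/206627 4478788/206627]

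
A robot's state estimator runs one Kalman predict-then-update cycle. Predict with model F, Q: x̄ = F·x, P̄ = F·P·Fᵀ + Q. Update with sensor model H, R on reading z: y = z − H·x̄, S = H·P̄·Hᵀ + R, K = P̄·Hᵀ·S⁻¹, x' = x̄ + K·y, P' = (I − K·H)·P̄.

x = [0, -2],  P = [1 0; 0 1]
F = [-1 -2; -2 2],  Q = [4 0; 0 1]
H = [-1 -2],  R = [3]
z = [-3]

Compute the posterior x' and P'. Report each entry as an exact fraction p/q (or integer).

x' = [39/8, -6/5]
P' = [67/8 -4; -4 13/5]

x̄ = F·x = [4, -4]
P̄ = F·P·Fᵀ + Q = [9 -2; -2 9]
y = z − H·x̄ = [-7]
S = H·P̄·Hᵀ + R = [40]
K = P̄·Hᵀ·S⁻¹ = [-1/8; -2/5]
x' = x̄ + K·y = [39/8, -6/5]
P' = (I − K·H)·P̄ = [67/8 -4; -4 13/5]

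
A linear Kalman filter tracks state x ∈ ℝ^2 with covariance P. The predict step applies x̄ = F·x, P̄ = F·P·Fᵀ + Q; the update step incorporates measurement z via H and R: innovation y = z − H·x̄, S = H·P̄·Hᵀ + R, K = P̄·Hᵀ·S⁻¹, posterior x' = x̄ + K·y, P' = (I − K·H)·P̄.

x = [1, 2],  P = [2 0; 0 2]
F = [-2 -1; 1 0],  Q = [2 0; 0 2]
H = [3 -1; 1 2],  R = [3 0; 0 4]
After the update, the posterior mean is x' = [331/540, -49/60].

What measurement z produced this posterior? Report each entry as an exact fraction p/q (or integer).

z = [3, -1]

x̄ = F·x = [-4, 1]
P̄ = F·P·Fᵀ + Q = [12 -4; -4 4]
S = H·P̄·Hᵀ + R = [139 8; 8 16]
K = P̄·Hᵀ·S⁻¹ = [38/135 59/540; -2/15 19/60]
x' − x̄ = [2491/540, -109/60] = K·y
y = (KᵀK)⁻¹·Kᵀ·(x' − x̄) = [16, 1]
z = y + H·x̄ = [16, 1] + [-13, -2] = [3, -1]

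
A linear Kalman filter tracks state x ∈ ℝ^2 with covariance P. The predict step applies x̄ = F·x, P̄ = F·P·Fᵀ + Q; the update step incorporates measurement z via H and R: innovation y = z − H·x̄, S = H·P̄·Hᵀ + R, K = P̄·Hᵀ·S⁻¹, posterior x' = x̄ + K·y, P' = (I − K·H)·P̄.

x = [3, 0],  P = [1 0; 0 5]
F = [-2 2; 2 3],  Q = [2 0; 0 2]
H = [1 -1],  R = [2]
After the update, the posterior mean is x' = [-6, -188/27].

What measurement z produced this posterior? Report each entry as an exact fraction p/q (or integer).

z = [2]

x̄ = F·x = [-6, 6]
P̄ = F·P·Fᵀ + Q = [26 26; 26 51]
S = H·P̄·Hᵀ + R = [27]
K = P̄·Hᵀ·S⁻¹ = [0; -25/27]
x' − x̄ = [0, -350/27] = K·y
y = (KᵀK)⁻¹·Kᵀ·(x' − x̄) = [14]
z = y + H·x̄ = [14] + [-12] = [2]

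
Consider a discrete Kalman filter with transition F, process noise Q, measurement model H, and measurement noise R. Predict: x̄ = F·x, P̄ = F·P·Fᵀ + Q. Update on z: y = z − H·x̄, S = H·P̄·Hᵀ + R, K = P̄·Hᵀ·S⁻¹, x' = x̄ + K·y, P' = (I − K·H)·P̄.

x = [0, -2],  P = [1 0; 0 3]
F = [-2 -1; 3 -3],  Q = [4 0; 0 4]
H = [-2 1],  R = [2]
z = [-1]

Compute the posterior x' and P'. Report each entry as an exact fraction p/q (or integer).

x̄ = F·x = [2, 6]
P̄ = F·P·Fᵀ + Q = [11 3; 3 40]
y = z − H·x̄ = [-3]
S = H·P̄·Hᵀ + R = [74]
K = P̄·Hᵀ·S⁻¹ = [-19/74; 17/37]
x' = x̄ + K·y = [205/74, 171/37]
P' = (I − K·H)·P̄ = [453/74 434/37; 434/37 902/37]

x' = [205/74, 171/37]
P' = [453/74 434/37; 434/37 902/37]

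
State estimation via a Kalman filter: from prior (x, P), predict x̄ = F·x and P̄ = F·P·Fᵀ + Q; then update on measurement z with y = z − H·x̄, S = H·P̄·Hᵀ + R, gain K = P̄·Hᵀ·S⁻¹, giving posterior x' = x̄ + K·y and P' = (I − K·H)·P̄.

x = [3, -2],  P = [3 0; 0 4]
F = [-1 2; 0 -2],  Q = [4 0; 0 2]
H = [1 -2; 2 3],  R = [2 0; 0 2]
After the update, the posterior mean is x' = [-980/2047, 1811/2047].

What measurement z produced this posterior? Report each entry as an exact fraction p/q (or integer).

z = [-2, 2]

x̄ = F·x = [-7, 4]
P̄ = F·P·Fᵀ + Q = [23 -16; -16 18]
S = H·P̄·Hᵀ + R = [161 -46; -46 64]
K = P̄·Hᵀ·S⁻¹ = [857/2047 24/89; -579/2047 25/178]
x' − x̄ = [13349/2047, -6377/2047] = K·y
y = (KᵀK)⁻¹·Kᵀ·(x' − x̄) = [13, 4]
z = y + H·x̄ = [13, 4] + [-15, -2] = [-2, 2]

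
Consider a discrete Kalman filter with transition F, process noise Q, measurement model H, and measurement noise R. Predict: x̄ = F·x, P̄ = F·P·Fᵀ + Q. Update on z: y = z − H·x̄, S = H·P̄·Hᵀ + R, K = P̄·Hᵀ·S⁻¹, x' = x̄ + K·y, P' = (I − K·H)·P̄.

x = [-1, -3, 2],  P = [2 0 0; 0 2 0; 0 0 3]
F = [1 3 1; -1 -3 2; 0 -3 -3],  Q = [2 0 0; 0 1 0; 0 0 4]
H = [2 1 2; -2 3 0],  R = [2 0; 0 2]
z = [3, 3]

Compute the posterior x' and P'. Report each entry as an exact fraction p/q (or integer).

x̄ = F·x = [-8, 14, 3]
P̄ = F·P·Fᵀ + Q = [25 -14 -27; -14 33 0; -27 0 49]
y = z − H·x̄ = [-1, -55]
S = H·P̄·Hᵀ + R = [59 51; 51 567]
K = P̄·Hᵀ·S⁻¹ = [-919/5142 -2255/15426; -607/5142 3619/15426; 1233/1714 157/5142]
x' = x̄ + K·y = [1687/7713, 9370/7713, 1546/2571]
P' = (I − K·H)·P̄ = [64282/7713 42103/7713 -28904/2571; 42103/7713 29275/7713 -19217/2571; -28904/2571 -19217/2571 13454/857]

x' = [1687/7713, 9370/7713, 1546/2571]
P' = [64282/7713 42103/7713 -28904/2571; 42103/7713 29275/7713 -19217/2571; -28904/2571 -19217/2571 13454/857]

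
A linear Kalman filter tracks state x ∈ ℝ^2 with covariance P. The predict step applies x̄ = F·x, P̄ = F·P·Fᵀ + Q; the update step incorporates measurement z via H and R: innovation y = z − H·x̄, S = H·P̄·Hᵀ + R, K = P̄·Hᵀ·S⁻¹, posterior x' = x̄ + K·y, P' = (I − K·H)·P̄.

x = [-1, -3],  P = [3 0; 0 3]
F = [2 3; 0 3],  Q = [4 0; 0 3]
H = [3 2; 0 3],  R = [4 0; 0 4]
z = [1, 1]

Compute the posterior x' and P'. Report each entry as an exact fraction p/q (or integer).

x' = [3565/49861, 14775/49861]
P' = [29860/49861 -13032/49861; -13032/49861 20676/49861]

x̄ = F·x = [-11, -9]
P̄ = F·P·Fᵀ + Q = [43 27; 27 30]
y = z − H·x̄ = [52, 28]
S = H·P̄·Hᵀ + R = [835 423; 423 274]
K = P̄·Hᵀ·S⁻¹ = [15879/49861 -9774/49861; 564/49861 15507/49861]
x' = x̄ + K·y = [3565/49861, 14775/49861]
P' = (I − K·H)·P̄ = [29860/49861 -13032/49861; -13032/49861 20676/49861]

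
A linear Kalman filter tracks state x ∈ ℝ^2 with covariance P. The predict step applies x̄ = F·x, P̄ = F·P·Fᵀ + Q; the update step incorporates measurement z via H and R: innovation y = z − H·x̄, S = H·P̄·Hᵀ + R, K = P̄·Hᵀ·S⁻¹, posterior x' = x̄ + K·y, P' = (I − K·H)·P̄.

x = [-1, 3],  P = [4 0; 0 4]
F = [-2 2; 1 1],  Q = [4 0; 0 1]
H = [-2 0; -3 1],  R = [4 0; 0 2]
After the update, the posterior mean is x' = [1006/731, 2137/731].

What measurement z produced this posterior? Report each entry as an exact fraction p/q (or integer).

z = [-3, -1]

x̄ = F·x = [8, 2]
P̄ = F·P·Fᵀ + Q = [36 0; 0 9]
S = H·P̄·Hᵀ + R = [148 216; 216 335]
K = P̄·Hᵀ·S⁻¹ = [-198/731 -108/731; -486/731 333/731]
x' − x̄ = [-4842/731, 675/731] = K·y
y = (KᵀK)⁻¹·Kᵀ·(x' − x̄) = [13, 21]
z = y + H·x̄ = [13, 21] + [-16, -22] = [-3, -1]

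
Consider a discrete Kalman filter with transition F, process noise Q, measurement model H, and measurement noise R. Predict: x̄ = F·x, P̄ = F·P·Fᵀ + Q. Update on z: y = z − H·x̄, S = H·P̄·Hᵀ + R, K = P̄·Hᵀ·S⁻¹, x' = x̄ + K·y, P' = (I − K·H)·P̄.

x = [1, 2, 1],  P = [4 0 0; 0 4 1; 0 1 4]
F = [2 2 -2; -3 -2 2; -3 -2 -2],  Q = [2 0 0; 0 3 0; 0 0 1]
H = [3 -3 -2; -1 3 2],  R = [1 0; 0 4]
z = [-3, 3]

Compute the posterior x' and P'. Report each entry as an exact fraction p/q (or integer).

x' = [-18076/85205, 117503/85205, -73229/85205]
P' = [90318/85205 -40614/85205 177732/85205; -40614/85205 369702/85205 -603786/85205; 177732/85205 -603786/85205 1147613/85205]

x̄ = F·x = [4, -5, -9]
P̄ = F·P·Fᵀ + Q = [42 -48 -24; -48 63 36; -24 36 77]
y = z − H·x̄ = [-48, 40]
S = H·P̄·Hᵀ + R = [2838 -2201; -2201 1737]
K = P̄·Hᵀ·S⁻¹ = [37332/85205 35826/85205; -23376/85205 -14463/85205; 49328/85205 76534/85205]
x' = x̄ + K·y = [-18076/85205, 117503/85205, -73229/85205]
P' = (I − K·H)·P̄ = [90318/85205 -40614/85205 177732/85205; -40614/85205 369702/85205 -603786/85205; 177732/85205 -603786/85205 1147613/85205]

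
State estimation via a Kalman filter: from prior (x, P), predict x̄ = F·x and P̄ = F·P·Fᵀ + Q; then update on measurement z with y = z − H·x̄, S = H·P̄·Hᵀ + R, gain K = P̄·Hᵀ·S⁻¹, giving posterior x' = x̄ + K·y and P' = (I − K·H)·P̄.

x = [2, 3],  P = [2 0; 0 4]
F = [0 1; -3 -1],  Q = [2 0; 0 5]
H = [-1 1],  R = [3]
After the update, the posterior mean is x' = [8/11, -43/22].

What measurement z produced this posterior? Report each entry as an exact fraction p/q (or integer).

x̄ = F·x = [3, -9]
P̄ = F·P·Fᵀ + Q = [6 -4; -4 27]
S = H·P̄·Hᵀ + R = [44]
K = P̄·Hᵀ·S⁻¹ = [-5/22; 31/44]
x' − x̄ = [-25/11, 155/22] = K·y
y = (KᵀK)⁻¹·Kᵀ·(x' − x̄) = [10]
z = y + H·x̄ = [10] + [-12] = [-2]

z = [-2]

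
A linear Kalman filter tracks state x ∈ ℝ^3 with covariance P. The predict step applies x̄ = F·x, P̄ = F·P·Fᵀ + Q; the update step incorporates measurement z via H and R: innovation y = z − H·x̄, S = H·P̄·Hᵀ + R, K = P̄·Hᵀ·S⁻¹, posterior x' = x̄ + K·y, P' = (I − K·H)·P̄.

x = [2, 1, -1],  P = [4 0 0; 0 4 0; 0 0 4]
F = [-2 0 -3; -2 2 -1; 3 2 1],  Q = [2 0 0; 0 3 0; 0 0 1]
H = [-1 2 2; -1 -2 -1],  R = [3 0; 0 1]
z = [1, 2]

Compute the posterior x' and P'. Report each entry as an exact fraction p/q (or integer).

x' = [3800/21589, -60358/21589, 147959/43178]
P' = [51473/21589 -58523/21589 148875/43178; -58523/21589 97214/21589 -255495/43178; 148875/43178 -255495/43178 709491/86356]

x̄ = F·x = [-1, -1, 7]
P̄ = F·P·Fᵀ + Q = [54 28 -36; 28 39 -12; -36 -12 57]
y = z − H·x̄ = [-12, 6]
S = H·P̄·Hᵀ + R = [377 -108; -108 260]
K = P̄·Hᵀ·S⁻¹ = [-6548/21589 -17729/43178; -848/21589 -16315/43178; 8271/21589 14739/86356]
x' = x̄ + K·y = [3800/21589, -60358/21589, 147959/43178]
P' = (I − K·H)·P̄ = [51473/21589 -58523/21589 148875/43178; -58523/21589 97214/21589 -255495/43178; 148875/43178 -255495/43178 709491/86356]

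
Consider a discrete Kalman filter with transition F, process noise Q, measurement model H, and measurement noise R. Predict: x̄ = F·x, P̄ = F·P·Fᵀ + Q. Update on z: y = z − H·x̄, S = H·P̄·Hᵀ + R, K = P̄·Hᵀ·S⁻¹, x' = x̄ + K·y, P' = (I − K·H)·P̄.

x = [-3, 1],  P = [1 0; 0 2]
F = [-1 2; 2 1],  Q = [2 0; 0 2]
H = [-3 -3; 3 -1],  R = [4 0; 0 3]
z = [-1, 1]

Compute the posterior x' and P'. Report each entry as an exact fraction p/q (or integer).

x̄ = F·x = [5, -5]
P̄ = F·P·Fᵀ + Q = [11 2; 2 8]
y = z − H·x̄ = [-1, -19]
S = H·P̄·Hᵀ + R = [211 -87; -87 98]
K = P̄·Hᵀ·S⁻¹ = [-1125/13109 3148/13109; -3114/13109 -3032/13109]
x' = x̄ + K·y = [6858/13109, -4823/13109]
P' = (I − K·H)·P̄ = [2736/13109 -1236/13109; -1236/13109 5388/13109]

x' = [6858/13109, -4823/13109]
P' = [2736/13109 -1236/13109; -1236/13109 5388/13109]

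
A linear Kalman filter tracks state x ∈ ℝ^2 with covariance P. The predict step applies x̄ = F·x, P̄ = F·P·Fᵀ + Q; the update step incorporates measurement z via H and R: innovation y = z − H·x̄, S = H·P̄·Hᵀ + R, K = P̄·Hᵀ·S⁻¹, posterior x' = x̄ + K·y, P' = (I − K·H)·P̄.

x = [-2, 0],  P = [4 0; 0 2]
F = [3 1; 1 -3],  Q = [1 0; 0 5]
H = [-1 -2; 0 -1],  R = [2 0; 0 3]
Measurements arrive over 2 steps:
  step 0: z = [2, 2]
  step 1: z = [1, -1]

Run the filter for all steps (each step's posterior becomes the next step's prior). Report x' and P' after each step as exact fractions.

step 0: x' = [-6/53, -58/53], P' = [2412/265 -1011/265; -1011/265 1071/530]
step 1: x' = [-42761/12999, 93957/82327], P' = [60202/12999 -7726/4333; -7726/4333 90582/82327]

step 0: x̄ = F·x = [-6, -2]
step 0: P̄ = F·P·Fᵀ + Q = [39 6; 6 27]
step 0: y = z − H·x̄ = [-8, 0]
step 0: S = H·P̄·Hᵀ + R = [173 60; 60 30]
step 0: K = P̄·Hᵀ·S⁻¹ = [-39/53 337/265; -6/53 -357/530]
step 0: x' = x̄ + K·y = [-6/53, -58/53]
step 0: P' = (I − K·H)·P̄ = [2412/265 -1011/265; -1011/265 1071/530]
step 1: x̄ = F·x = [-76/53, 168/53]
step 1: P̄ = F·P·Fᵀ + Q = [6577/106 5487/106; 5487/106 5849/106]
step 1: y = z − H·x̄ = [313/53, 115/53]
step 1: S = H·P̄·Hᵀ + R = [52133/106 17185/106; 17185/106 6167/106]
step 1: K = P̄·Hᵀ·S⁻¹ = [-989/1857 7726/12999; -2455/11761 -30194/82327]
step 1: x' = x̄ + K·y = [-42761/12999, 93957/82327]
step 1: P' = (I − K·H)·P̄ = [60202/12999 -7726/4333; -7726/4333 90582/82327]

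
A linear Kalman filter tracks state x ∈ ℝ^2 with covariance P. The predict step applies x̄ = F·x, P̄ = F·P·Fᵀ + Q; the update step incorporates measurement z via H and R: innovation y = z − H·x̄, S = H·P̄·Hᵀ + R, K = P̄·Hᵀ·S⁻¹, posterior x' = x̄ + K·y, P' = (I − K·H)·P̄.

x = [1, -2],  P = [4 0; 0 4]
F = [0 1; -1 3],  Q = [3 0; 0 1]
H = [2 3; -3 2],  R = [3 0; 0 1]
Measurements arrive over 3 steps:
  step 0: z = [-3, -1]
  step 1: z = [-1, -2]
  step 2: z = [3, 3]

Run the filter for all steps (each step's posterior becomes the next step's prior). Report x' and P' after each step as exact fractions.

step 0: x' = [-25/104, -545/624], P' = [63/520 73/1040; 73/1040 1139/6240]
step 1: x' = [7787677/33969205, -23092532/33969205], P' = [4026981/33969205 2200704/33969205; 2200704/33969205 5768231/33969205]
step 2: x' = [-14326974273/44644453183, 40157070496/44644453183], P' = [5288006991/44644453183 2882443083/44644453183; 2882443083/44644453183 7559373506/44644453183]

step 0: x̄ = F·x = [-2, -7]
step 0: P̄ = F·P·Fᵀ + Q = [7 12; 12 41]
step 0: y = z − H·x̄ = [22, 7]
step 0: S = H·P̄·Hᵀ + R = [544 144; 144 84]
step 0: K = P̄·Hᵀ·S⁻¹ = [157/1040 -29/130; 477/2080 241/1560]
step 0: x' = x̄ + K·y = [-25/104, -545/624]
step 0: P' = (I − K·H)·P̄ = [63/520 73/1040; 73/1040 1139/6240]
step 1: x̄ = F·x = [-545/624, -495/208]
step 1: P̄ = F·P·Fᵀ + Q = [19859/6240 993/2080; 993/2080 4873/2080]
step 1: y = z − H·x̄ = [4921/624, 29/208]
step 1: S = H·P̄·Hᵀ + R = [53095/1248 -3089/416; -3089/416 69233/2080]
step 1: K = P̄·Hᵀ·S⁻¹ = [4885358/33969205 -1535907/6793841; 7235367/33969205 986870/6793841]
step 1: x' = x̄ + K·y = [7787677/33969205, -23092532/33969205]
step 1: P' = (I − K·H)·P̄ = [4026981/33969205 2200704/33969205; 2200704/33969205 5768231/33969205]
step 2: x̄ = F·x = [-23092532/33969205, -77065273/33969205]
step 2: P̄ = F·P·Fᵀ + Q = [107675846/33969205 15103989/33969205; 15103989/33969205 76706041/33969205]
step 2: y = z − H·x̄ = [379288498/33969205, 37352113/6793841]
step 2: S = H·P̄·Hᵀ + R = [1404213236/33969205 -52267755/6793841; -52267755/6793841 225725623/6793841]
step 2: K = P̄·Hᵀ·S⁻¹ = [6407781077/44644453183 -10099134807/44644453183; 9481002228/44644453183 6471417763/44644453183]
step 2: x' = x̄ + K·y = [-14326974273/44644453183, 40157070496/44644453183]
step 2: P' = (I − K·H)·P̄ = [5288006991/44644453183 2882443083/44644453183; 2882443083/44644453183 7559373506/44644453183]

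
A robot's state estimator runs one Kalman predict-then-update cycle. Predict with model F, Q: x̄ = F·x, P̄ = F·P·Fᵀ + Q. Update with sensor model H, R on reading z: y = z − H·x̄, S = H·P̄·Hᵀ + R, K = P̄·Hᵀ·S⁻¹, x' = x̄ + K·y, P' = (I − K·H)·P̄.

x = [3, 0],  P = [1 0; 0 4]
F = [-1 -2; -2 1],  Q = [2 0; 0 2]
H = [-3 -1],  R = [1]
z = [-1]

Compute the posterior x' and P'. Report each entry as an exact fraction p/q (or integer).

x̄ = F·x = [-3, -6]
P̄ = F·P·Fᵀ + Q = [19 -6; -6 10]
y = z − H·x̄ = [-16]
S = H·P̄·Hᵀ + R = [146]
K = P̄·Hᵀ·S⁻¹ = [-51/146; 4/73]
x' = x̄ + K·y = [189/73, -502/73]
P' = (I − K·H)·P̄ = [173/146 -234/73; -234/73 698/73]

x' = [189/73, -502/73]
P' = [173/146 -234/73; -234/73 698/73]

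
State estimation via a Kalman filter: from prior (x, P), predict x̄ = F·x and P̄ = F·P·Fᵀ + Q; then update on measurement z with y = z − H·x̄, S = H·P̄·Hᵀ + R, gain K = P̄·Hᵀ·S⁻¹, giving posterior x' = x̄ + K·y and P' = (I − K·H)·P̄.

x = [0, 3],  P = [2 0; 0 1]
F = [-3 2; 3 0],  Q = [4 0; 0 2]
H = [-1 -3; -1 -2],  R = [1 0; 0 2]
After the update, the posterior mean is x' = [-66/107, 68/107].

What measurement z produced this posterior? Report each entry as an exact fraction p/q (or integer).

z = [-2, 2]

x̄ = F·x = [6, 0]
P̄ = F·P·Fᵀ + Q = [26 -18; -18 20]
S = H·P̄·Hᵀ + R = [99 56; 56 36]
K = P̄·Hᵀ·S⁻¹ = [112/107 -289/214; -70/107 87/214]
x' − x̄ = [-708/107, 68/107] = K·y
y = (KᵀK)⁻¹·Kᵀ·(x' − x̄) = [4, 8]
z = y + H·x̄ = [4, 8] + [-6, -6] = [-2, 2]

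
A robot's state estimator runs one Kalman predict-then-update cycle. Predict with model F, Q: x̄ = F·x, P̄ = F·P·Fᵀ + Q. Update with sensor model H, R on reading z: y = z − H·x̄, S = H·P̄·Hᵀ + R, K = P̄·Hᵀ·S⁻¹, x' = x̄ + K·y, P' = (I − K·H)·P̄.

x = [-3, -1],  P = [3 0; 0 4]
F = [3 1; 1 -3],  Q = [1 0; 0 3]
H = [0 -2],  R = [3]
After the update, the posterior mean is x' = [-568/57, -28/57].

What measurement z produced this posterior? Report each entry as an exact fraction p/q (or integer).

z = [1]

x̄ = F·x = [-10, 0]
P̄ = F·P·Fᵀ + Q = [32 -3; -3 42]
S = H·P̄·Hᵀ + R = [171]
K = P̄·Hᵀ·S⁻¹ = [2/57; -28/57]
x' − x̄ = [2/57, -28/57] = K·y
y = (KᵀK)⁻¹·Kᵀ·(x' − x̄) = [1]
z = y + H·x̄ = [1] + [0] = [1]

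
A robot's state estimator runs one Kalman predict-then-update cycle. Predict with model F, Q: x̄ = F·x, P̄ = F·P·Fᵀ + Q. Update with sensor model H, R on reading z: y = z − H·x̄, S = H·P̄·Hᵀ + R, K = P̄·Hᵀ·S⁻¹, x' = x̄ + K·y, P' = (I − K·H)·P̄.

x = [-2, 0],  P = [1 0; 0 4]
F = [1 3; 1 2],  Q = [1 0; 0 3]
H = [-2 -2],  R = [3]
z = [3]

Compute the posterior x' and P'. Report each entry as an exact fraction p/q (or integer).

x̄ = F·x = [-2, -2]
P̄ = F·P·Fᵀ + Q = [38 25; 25 20]
y = z − H·x̄ = [-5]
S = H·P̄·Hᵀ + R = [435]
K = P̄·Hᵀ·S⁻¹ = [-42/145; -6/29]
x' = x̄ + K·y = [-16/29, -28/29]
P' = (I − K·H)·P̄ = [218/145 -31/29; -31/29 40/29]

x' = [-16/29, -28/29]
P' = [218/145 -31/29; -31/29 40/29]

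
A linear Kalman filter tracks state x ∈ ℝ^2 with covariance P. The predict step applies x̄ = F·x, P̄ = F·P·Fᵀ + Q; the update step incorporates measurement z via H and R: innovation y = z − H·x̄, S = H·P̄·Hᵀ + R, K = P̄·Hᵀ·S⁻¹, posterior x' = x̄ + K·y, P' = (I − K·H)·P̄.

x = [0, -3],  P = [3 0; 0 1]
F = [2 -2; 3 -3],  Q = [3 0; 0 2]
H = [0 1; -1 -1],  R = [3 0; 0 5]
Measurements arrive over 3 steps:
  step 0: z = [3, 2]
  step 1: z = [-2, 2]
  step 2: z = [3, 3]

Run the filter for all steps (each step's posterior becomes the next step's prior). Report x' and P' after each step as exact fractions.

step 0: x̄ = F·x = [6, 9]
step 0: P̄ = F·P·Fᵀ + Q = [19 24; 24 38]
step 0: y = z − H·x̄ = [-6, 17]
step 0: S = H·P̄·Hᵀ + R = [41 -62; -62 110]
step 0: K = P̄·Hᵀ·S⁻¹ = [-13/333 -275/666; 56/111 -31/111]
step 0: x' = x̄ + K·y = [-523/666, 136/111]
step 0: P' = (I − K·H)·P̄ = [1453/666 -13/111; -13/111 56/37]
step 1: x̄ = F·x = [-1339/333, -1339/222]
step 1: P̄ = F·P·Fᵀ + Q = [6233/333 2617/111; 2617/111 2765/74]
step 1: y = z − H·x̄ = [895/222, -5363/666]
step 1: S = H·P̄·Hᵀ + R = [2987/74 -13529/222; -13529/222 72085/666]
step 1: K = P̄·Hᵀ·S⁻¹ = [-17081/436271 -180095/436271; 220016/436271 -121761/436271]
step 1: x' = x̄ + K·y = [-372893/436271, -763894/436271]
step 1: P' = (I − K·H)·P̄ = [951718/436271 -51243/436271; -51243/436271 660048/436271]
step 2: x̄ = F·x = [782002/436271, 1173003/436271]
step 2: P̄ = F·P·Fᵀ + Q = [8165821/436271 10285512/436271; 10285512/436271 16300810/436271]
step 2: y = z − H·x̄ = [135810/436271, 3263818/436271]
step 2: S = H·P̄·Hᵀ + R = [17609623/436271 -26586322/436271; -26586322/436271 47219010/436271]
step 2: K = P̄·Hᵀ·S⁻¹ = [-5594443/142888763 -117970445/285777526; 72060248/142888763 -39879483/142888763]
step 2: x' = x̄ + K·y = [-186896479/142888763, 108272325/142888763]
step 2: P' = (I − K·H)·P̄ = [623418883/285777526 -16783329/142888763; -16783329/142888763 216180744/142888763]

step 0: x' = [-523/666, 136/111], P' = [1453/666 -13/111; -13/111 56/37]
step 1: x' = [-372893/436271, -763894/436271], P' = [951718/436271 -51243/436271; -51243/436271 660048/436271]
step 2: x' = [-186896479/142888763, 108272325/142888763], P' = [623418883/285777526 -16783329/142888763; -16783329/142888763 216180744/142888763]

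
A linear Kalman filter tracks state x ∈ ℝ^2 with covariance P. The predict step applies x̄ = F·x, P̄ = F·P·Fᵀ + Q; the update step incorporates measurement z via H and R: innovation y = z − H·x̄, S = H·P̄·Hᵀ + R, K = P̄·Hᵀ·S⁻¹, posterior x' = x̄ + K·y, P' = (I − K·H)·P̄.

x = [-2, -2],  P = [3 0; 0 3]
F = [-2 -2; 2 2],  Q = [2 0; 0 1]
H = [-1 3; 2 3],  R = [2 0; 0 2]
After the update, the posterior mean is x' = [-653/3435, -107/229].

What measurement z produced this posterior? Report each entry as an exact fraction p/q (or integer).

z = [-1, -2]

x̄ = F·x = [8, -8]
P̄ = F·P·Fᵀ + Q = [26 -24; -24 25]
S = H·P̄·Hᵀ + R = [397 101; 101 43]
K = P̄·Hᵀ·S⁻¹ = [-1097/3435 979/3435; 51/229 24/229]
x' − x̄ = [-28133/3435, 1725/229] = K·y
y = (KᵀK)⁻¹·Kᵀ·(x' − x̄) = [31, 6]
z = y + H·x̄ = [31, 6] + [-32, -8] = [-1, -2]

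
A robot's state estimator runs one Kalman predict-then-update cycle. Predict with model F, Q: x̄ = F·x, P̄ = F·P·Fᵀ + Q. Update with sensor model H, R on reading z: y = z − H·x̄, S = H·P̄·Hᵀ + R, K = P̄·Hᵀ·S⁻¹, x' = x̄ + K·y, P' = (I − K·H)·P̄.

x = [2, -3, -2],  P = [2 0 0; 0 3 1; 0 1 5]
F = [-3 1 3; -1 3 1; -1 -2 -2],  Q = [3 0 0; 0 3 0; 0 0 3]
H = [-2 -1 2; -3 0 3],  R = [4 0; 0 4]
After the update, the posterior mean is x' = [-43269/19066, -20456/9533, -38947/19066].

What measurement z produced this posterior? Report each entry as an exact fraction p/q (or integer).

x̄ = F·x = [-15, -13, 8]
P̄ = F·P·Fᵀ + Q = [75 40 -38; 40 43 -34; -38 -34 45]
S = H·P̄·Hᵀ + R = [1127 1398; 1398 1768]
K = P̄·Hᵀ·S⁻¹ = [1817/19066 -10185/38132; -6833/9533 4206/9533; 2749/19066 1023/38132]
x' − x̄ = [242721/19066, 103473/9533, -191475/19066] = K·y
y = (KᵀK)⁻¹·Kᵀ·(x' − x̄) = [-57, -68]
z = y + H·x̄ = [-57, -68] + [59, 69] = [2, 1]

z = [2, 1]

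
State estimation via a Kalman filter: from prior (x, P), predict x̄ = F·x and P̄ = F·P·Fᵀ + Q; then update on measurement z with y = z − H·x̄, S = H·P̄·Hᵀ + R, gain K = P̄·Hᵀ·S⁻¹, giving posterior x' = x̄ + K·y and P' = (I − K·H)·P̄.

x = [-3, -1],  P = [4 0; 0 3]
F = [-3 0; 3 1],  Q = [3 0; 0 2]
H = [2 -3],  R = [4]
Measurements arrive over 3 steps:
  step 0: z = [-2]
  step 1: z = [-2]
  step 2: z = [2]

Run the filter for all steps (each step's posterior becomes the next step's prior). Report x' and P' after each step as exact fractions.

step 0: x̄ = F·x = [9, -10]
step 0: P̄ = F·P·Fᵀ + Q = [39 -36; -36 41]
step 0: y = z − H·x̄ = [-50]
step 0: S = H·P̄·Hᵀ + R = [961]
step 0: K = P̄·Hᵀ·S⁻¹ = [6/31; -195/961]
step 0: x' = x̄ + K·y = [-21/31, 140/961]
step 0: P' = (I − K·H)·P̄ = [3 54/31; 54/31 1376/961]
step 1: x̄ = F·x = [63/31, -1813/961]
step 1: P̄ = F·P·Fᵀ + Q = [30 -999/31; -999/31 39289/961]
step 1: y = z − H·x̄ = [-11267/961]
step 1: S = H·P̄·Hᵀ + R = [844393/961]
step 1: K = P̄·Hᵀ·S⁻¹ = [150567/844393; -179805/844393]
step 1: x' = x̄ + K·y = [-49260/844393, 515066/844393]
step 1: P' = (I − K·H)·P̄ = [1741341/844393 960138/844393; 960138/844393 879832/844393]
step 2: x̄ = F·x = [147780/844393, 367286/844393]
step 2: P̄ = F·P·Fᵀ + Q = [18205248/844393 -18552483/844393; -18552483/844393 24001515/844393]
step 2: y = z − H·x̄ = [2495084/844393]
step 2: S = H·P̄·Hᵀ + R = [514841995/844393]
step 2: K = P̄·Hᵀ·S⁻¹ = [18413589/102968399; -109109511/514841995]
step 2: x' = x̄ + K·y = [72430872/102968399, -98464978/514841995]
step 2: P' = (I − K·H)·P̄ = [212299179/102968399 116981334/102968399; 116981334/102968399 535417128/514841995]

step 0: x' = [-21/31, 140/961], P' = [3 54/31; 54/31 1376/961]
step 1: x' = [-49260/844393, 515066/844393], P' = [1741341/844393 960138/844393; 960138/844393 879832/844393]
step 2: x' = [72430872/102968399, -98464978/514841995], P' = [212299179/102968399 116981334/102968399; 116981334/102968399 535417128/514841995]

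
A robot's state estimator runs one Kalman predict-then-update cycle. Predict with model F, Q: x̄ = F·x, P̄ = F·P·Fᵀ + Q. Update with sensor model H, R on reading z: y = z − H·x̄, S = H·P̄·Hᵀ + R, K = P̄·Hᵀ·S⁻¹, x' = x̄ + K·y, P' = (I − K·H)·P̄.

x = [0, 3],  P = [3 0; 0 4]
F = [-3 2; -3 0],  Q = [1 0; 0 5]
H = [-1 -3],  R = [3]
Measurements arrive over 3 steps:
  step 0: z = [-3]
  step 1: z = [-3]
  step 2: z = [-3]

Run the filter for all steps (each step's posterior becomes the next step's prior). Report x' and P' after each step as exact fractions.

step 0: x̄ = F·x = [6, 0]
step 0: P̄ = F·P·Fᵀ + Q = [44 27; 27 32]
step 0: y = z − H·x̄ = [3]
step 0: S = H·P̄·Hᵀ + R = [497]
step 0: K = P̄·Hᵀ·S⁻¹ = [-125/497; -123/497]
step 0: x' = x̄ + K·y = [2607/497, -369/497]
step 0: P' = (I − K·H)·P̄ = [6243/497 -1956/497; -1956/497 775/497]
step 1: x̄ = F·x = [-8559/497, -7821/497]
step 1: P̄ = F·P·Fᵀ + Q = [83256/497 67923/497; 67923/497 58672/497]
step 1: y = z − H·x̄ = [-33513/497]
step 1: S = H·P̄·Hᵀ + R = [1020333/497]
step 1: K = P̄·Hᵀ·S⁻¹ = [-95675/340111; -81313/340111]
step 1: x' = x̄ + K·y = [594258/340111, 130854/340111]
step 1: P' = (I − K·H)·P̄ = [1720653/340111 -477876/340111; -477876/340111 240605/340111]
step 2: x̄ = F·x = [-1521066/340111, -1782774/340111]
step 2: P̄ = F·P·Fᵀ + Q = [22522920/340111 18353133/340111; 18353133/340111 17186432/340111]
step 2: y = z − H·x̄ = [-7889721/340111]
step 2: S = H·P̄·Hᵀ + R = [288339939/340111]
step 2: K = P̄·Hᵀ·S⁻¹ = [-25860773/96113313; -23304143/96113313]
step 2: x' = x̄ + K·y = [56686975/32037771, 12265477/32037771]
step 2: P' = (I − K·H)·P̄ = [155256881/32037771 -43132036/32037771; -43132036/32037771 22145393/32037771]

step 0: x' = [2607/497, -369/497], P' = [6243/497 -1956/497; -1956/497 775/497]
step 1: x' = [594258/340111, 130854/340111], P' = [1720653/340111 -477876/340111; -477876/340111 240605/340111]
step 2: x' = [56686975/32037771, 12265477/32037771], P' = [155256881/32037771 -43132036/32037771; -43132036/32037771 22145393/32037771]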